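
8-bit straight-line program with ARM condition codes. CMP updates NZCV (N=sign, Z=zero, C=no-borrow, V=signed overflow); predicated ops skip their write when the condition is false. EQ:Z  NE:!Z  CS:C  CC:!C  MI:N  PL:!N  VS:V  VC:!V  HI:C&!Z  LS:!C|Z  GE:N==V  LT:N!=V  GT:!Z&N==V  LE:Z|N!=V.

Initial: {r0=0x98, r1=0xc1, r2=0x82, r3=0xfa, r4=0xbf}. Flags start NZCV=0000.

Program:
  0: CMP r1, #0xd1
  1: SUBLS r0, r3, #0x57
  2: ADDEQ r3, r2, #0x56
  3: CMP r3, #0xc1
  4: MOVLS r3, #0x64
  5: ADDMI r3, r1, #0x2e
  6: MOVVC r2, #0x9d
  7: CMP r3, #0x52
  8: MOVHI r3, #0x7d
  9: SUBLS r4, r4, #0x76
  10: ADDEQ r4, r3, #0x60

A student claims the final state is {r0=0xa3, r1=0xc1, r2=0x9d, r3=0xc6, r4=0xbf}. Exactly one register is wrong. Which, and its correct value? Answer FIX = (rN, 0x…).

FIX = (r3, 0x7d)

0: ✓ CMP  NZCV=1000
1: ✓ SUBLS  r0←0xa3
2: · ADDEQ
3: ✓ CMP  NZCV=0010
4: · MOVLS
5: · ADDMI
6: ✓ MOVVC  r2←0x9d
7: ✓ CMP  NZCV=1010
8: ✓ MOVHI  r3←0x7d
9: · SUBLS
10: · ADDEQ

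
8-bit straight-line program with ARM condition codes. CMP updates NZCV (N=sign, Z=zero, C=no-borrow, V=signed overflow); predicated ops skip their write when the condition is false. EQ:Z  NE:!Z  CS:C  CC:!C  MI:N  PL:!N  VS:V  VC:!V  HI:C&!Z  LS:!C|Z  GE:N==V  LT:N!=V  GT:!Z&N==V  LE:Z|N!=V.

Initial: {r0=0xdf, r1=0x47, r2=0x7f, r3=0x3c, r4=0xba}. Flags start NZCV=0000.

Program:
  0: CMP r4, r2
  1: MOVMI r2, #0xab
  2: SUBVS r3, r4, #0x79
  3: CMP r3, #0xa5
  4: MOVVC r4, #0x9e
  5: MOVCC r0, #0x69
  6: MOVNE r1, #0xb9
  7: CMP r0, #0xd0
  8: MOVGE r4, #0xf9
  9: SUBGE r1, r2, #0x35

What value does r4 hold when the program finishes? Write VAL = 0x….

VAL = 0xf9

[0] flags=0011 → (cmp)
[1] flags=0011 MI?F → skip
[2] flags=0011 VS?T → r3=0x41
[3] flags=1001 → (cmp)
[4] flags=1001 VC?F → skip
[5] flags=1001 CC?T → r0=0x69
[6] flags=1001 NE?T → r1=0xb9
[7] flags=1001 → (cmp)
[8] flags=1001 GE?T → r4=0xf9
[9] flags=1001 GE?T → r1=0x4a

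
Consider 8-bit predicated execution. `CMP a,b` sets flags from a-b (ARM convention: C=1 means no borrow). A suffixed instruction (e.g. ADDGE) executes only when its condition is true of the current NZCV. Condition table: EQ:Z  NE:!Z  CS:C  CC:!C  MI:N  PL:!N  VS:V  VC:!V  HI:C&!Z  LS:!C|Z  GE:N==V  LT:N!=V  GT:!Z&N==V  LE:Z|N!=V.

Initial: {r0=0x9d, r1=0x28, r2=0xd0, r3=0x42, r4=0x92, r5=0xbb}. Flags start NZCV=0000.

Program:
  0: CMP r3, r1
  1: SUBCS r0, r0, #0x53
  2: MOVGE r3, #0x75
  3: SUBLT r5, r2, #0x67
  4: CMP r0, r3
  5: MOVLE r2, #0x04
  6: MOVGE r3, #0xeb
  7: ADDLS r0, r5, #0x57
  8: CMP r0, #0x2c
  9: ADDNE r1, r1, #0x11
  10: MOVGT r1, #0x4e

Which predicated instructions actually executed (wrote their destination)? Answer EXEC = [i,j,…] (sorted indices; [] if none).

EXEC = [1,2,5,7,9]

[0] flags=0010 → (cmp)
[1] flags=0010 CS?T → r0=0x4a
[2] flags=0010 GE?T → r3=0x75
[3] flags=0010 LT?F → skip
[4] flags=1000 → (cmp)
[5] flags=1000 LE?T → r2=0x04
[6] flags=1000 GE?F → skip
[7] flags=1000 LS?T → r0=0x12
[8] flags=1000 → (cmp)
[9] flags=1000 NE?T → r1=0x39
[10] flags=1000 GT?F → skip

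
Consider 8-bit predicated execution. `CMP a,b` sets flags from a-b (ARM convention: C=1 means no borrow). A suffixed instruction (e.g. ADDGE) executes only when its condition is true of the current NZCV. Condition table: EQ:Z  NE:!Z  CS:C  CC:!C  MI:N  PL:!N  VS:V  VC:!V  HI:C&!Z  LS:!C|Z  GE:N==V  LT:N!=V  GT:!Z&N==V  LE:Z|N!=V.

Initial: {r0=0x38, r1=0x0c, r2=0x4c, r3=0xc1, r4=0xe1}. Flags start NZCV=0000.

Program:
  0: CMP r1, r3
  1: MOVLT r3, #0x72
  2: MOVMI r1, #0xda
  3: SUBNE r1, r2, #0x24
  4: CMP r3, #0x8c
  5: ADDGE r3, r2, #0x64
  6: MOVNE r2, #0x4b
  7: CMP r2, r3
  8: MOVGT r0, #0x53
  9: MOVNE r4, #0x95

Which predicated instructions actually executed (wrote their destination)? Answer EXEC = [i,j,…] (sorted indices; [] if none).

EXEC = [3,5,6,8,9]

0: ✓ CMP  NZCV=0000
1: · MOVLT
2: · MOVMI
3: ✓ SUBNE  r1←0x28
4: ✓ CMP  NZCV=0010
5: ✓ ADDGE  r3←0xb0
6: ✓ MOVNE  r2←0x4b
7: ✓ CMP  NZCV=1001
8: ✓ MOVGT  r0←0x53
9: ✓ MOVNE  r4←0x95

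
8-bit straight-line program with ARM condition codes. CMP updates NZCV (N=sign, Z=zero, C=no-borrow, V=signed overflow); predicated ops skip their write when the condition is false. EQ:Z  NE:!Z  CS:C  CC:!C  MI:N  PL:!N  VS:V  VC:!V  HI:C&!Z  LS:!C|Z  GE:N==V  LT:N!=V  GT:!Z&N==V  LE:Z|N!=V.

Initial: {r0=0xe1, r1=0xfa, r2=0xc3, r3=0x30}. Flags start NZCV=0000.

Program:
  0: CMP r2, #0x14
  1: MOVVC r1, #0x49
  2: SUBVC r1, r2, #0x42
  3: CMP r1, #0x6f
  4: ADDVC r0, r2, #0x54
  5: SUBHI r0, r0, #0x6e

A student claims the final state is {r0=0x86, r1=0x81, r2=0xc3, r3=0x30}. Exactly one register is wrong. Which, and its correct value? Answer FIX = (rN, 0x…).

FIX = (r0, 0x73)

[0] flags=1010 → (cmp)
[1] flags=1010 VC?T → r1=0x49
[2] flags=1010 VC?T → r1=0x81
[3] flags=0011 → (cmp)
[4] flags=0011 VC?F → skip
[5] flags=0011 HI?T → r0=0x73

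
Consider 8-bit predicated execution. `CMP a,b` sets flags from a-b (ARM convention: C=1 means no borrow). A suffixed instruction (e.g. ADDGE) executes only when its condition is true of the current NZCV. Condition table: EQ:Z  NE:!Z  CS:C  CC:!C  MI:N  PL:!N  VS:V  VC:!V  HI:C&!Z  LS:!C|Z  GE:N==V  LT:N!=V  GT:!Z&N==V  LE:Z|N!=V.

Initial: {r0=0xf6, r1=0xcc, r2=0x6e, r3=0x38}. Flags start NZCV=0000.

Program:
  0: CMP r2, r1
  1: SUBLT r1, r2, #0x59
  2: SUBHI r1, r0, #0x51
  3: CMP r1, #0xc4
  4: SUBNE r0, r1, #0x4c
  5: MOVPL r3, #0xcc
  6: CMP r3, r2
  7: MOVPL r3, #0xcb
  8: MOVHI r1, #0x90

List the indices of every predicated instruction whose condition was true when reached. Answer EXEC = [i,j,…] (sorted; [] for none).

[0] flags=1001 → (cmp)
[1] flags=1001 LT?F → skip
[2] flags=1001 HI?F → skip
[3] flags=0010 → (cmp)
[4] flags=0010 NE?T → r0=0x80
[5] flags=0010 PL?T → r3=0xcc
[6] flags=0011 → (cmp)
[7] flags=0011 PL?T → r3=0xcb
[8] flags=0011 HI?T → r1=0x90

EXEC = [4,5,7,8]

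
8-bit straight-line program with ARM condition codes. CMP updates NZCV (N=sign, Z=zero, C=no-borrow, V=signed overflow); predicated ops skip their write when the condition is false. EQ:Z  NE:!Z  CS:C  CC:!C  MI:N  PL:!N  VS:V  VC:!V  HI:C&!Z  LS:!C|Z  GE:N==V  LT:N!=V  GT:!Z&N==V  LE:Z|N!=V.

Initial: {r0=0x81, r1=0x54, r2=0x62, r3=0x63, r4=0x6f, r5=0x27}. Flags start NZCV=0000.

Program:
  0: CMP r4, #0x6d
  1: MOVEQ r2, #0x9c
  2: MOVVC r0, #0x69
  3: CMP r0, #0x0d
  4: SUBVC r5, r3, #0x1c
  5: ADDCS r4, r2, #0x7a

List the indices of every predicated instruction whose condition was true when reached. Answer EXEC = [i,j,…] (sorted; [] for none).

EXEC = [2,4,5]

[0] flags=0010 → (cmp)
[1] flags=0010 EQ?F → skip
[2] flags=0010 VC?T → r0=0x69
[3] flags=0010 → (cmp)
[4] flags=0010 VC?T → r5=0x47
[5] flags=0010 CS?T → r4=0xdc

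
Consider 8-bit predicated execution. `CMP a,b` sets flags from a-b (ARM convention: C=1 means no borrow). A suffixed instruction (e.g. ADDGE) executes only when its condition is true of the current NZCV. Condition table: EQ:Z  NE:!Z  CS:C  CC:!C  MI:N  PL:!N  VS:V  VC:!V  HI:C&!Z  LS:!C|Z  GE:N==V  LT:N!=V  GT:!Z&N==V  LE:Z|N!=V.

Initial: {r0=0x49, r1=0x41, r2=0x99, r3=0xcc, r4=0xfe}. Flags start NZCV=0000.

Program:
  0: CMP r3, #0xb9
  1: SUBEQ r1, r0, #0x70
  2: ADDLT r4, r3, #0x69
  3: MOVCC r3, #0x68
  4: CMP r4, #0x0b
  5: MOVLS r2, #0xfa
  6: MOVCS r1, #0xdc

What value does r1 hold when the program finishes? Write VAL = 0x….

0: ✓ CMP  NZCV=0010
1: · SUBEQ
2: · ADDLT
3: · MOVCC
4: ✓ CMP  NZCV=1010
5: · MOVLS
6: ✓ MOVCS  r1←0xdc

VAL = 0xdc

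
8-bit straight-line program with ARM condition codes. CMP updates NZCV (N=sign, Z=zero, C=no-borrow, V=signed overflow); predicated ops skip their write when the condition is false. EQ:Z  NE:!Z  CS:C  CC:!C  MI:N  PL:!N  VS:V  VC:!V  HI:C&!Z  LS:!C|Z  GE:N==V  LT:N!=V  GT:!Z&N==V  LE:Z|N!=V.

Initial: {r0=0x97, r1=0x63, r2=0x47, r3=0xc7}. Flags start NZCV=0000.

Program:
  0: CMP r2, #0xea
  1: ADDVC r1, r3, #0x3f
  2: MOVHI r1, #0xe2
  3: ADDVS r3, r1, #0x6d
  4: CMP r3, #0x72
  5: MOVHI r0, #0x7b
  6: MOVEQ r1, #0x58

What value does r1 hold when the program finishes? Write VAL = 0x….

VAL = 0x06

[0] flags=0000 → (cmp)
[1] flags=0000 VC?T → r1=0x06
[2] flags=0000 HI?F → skip
[3] flags=0000 VS?F → skip
[4] flags=0011 → (cmp)
[5] flags=0011 HI?T → r0=0x7b
[6] flags=0011 EQ?F → skip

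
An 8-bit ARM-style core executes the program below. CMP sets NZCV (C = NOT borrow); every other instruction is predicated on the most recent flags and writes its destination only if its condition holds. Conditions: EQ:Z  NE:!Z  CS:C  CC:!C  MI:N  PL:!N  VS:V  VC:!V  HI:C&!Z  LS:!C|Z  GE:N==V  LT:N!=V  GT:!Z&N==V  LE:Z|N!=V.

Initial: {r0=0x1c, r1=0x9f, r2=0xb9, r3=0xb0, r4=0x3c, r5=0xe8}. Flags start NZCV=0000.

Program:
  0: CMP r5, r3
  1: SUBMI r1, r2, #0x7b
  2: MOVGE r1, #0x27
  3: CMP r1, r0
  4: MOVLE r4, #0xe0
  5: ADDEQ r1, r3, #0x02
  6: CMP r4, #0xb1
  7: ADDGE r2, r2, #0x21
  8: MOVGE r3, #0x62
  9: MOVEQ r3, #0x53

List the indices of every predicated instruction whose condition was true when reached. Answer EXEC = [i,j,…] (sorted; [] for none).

[0] flags=0010 → (cmp)
[1] flags=0010 MI?F → skip
[2] flags=0010 GE?T → r1=0x27
[3] flags=0010 → (cmp)
[4] flags=0010 LE?F → skip
[5] flags=0010 EQ?F → skip
[6] flags=1001 → (cmp)
[7] flags=1001 GE?T → r2=0xda
[8] flags=1001 GE?T → r3=0x62
[9] flags=1001 EQ?F → skip

EXEC = [2,7,8]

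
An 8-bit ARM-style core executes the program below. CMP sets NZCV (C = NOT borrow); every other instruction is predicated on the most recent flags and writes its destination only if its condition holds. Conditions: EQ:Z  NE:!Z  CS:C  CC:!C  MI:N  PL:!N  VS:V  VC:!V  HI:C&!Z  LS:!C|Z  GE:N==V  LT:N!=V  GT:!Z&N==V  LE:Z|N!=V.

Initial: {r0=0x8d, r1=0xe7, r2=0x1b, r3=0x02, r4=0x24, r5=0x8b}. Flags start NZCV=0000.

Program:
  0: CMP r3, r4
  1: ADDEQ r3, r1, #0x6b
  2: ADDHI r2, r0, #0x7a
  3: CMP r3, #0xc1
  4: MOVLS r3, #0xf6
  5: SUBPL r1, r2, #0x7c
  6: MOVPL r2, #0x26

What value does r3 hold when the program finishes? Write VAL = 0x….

0: ✓ CMP  NZCV=1000
1: · ADDEQ
2: · ADDHI
3: ✓ CMP  NZCV=0000
4: ✓ MOVLS  r3←0xf6
5: ✓ SUBPL  r1←0x9f
6: ✓ MOVPL  r2←0x26

VAL = 0xf6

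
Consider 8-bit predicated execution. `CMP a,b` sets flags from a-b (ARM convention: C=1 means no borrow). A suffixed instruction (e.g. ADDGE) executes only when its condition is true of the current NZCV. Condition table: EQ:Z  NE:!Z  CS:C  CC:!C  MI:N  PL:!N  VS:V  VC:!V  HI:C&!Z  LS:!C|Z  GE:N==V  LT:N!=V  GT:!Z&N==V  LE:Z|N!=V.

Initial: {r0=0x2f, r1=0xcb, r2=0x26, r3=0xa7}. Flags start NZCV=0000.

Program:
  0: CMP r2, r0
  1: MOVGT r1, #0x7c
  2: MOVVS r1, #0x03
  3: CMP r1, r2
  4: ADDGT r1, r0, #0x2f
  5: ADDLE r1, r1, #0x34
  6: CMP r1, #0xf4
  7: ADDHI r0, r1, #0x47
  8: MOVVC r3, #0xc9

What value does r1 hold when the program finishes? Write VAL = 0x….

0: ✓ CMP  NZCV=1000
1: · MOVGT
2: · MOVVS
3: ✓ CMP  NZCV=1010
4: · ADDGT
5: ✓ ADDLE  r1←0xff
6: ✓ CMP  NZCV=0010
7: ✓ ADDHI  r0←0x46
8: ✓ MOVVC  r3←0xc9

VAL = 0xff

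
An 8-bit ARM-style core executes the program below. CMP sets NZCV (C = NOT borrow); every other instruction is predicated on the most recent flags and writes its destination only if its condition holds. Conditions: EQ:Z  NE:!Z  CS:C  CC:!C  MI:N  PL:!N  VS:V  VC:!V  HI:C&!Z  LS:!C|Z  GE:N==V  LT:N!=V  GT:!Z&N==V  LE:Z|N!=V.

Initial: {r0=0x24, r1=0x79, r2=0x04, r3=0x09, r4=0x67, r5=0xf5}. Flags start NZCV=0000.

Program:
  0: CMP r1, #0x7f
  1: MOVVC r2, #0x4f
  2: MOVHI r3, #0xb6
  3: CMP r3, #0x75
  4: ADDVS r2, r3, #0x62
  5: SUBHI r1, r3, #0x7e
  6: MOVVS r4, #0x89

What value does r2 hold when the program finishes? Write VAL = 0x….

VAL = 0x4f

[0] flags=1000 → (cmp)
[1] flags=1000 VC?T → r2=0x4f
[2] flags=1000 HI?F → skip
[3] flags=1000 → (cmp)
[4] flags=1000 VS?F → skip
[5] flags=1000 HI?F → skip
[6] flags=1000 VS?F → skip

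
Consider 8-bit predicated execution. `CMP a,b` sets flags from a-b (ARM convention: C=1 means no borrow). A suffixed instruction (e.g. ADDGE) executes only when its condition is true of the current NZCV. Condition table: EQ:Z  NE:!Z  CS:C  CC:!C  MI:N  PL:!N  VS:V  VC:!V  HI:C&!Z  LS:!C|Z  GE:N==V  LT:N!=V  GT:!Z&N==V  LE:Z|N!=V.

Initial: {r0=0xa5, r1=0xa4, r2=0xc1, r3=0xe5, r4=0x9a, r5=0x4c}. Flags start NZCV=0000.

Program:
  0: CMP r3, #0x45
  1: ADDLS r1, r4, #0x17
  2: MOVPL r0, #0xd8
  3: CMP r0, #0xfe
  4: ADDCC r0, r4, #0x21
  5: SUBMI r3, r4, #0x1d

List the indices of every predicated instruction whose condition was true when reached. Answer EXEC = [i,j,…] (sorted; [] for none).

[0] flags=1010 → (cmp)
[1] flags=1010 LS?F → skip
[2] flags=1010 PL?F → skip
[3] flags=1000 → (cmp)
[4] flags=1000 CC?T → r0=0xbb
[5] flags=1000 MI?T → r3=0x7d

EXEC = [4,5]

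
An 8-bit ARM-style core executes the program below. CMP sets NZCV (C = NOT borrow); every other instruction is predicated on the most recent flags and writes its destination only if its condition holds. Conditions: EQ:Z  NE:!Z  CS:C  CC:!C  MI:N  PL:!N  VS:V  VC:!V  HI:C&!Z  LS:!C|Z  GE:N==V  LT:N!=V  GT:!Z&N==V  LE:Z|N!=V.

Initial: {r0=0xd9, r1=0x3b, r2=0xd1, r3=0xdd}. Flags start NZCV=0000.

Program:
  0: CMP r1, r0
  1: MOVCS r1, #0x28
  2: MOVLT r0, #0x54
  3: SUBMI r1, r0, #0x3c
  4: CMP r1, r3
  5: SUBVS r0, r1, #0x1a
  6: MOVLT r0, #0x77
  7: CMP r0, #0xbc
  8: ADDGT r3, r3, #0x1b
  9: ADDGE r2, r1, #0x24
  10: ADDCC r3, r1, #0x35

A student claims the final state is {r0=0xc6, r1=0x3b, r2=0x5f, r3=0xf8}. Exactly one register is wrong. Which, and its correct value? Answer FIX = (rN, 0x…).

FIX = (r0, 0xd9)

0: ✓ CMP  NZCV=0000
1: · MOVCS
2: · MOVLT
3: · SUBMI
4: ✓ CMP  NZCV=0000
5: · SUBVS
6: · MOVLT
7: ✓ CMP  NZCV=0010
8: ✓ ADDGT  r3←0xf8
9: ✓ ADDGE  r2←0x5f
10: · ADDCC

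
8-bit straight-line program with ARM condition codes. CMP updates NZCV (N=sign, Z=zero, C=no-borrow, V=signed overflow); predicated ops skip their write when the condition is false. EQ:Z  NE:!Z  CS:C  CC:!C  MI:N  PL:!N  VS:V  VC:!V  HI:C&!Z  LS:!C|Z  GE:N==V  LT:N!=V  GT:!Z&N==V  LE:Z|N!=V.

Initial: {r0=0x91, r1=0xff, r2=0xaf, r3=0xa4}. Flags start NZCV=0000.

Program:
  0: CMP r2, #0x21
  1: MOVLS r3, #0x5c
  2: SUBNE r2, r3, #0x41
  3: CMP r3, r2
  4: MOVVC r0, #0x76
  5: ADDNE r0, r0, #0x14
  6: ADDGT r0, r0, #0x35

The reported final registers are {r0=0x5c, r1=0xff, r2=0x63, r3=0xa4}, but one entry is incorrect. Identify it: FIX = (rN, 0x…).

[0] flags=1010 → (cmp)
[1] flags=1010 LS?F → skip
[2] flags=1010 NE?T → r2=0x63
[3] flags=0011 → (cmp)
[4] flags=0011 VC?F → skip
[5] flags=0011 NE?T → r0=0xa5
[6] flags=0011 GT?F → skip

FIX = (r0, 0xa5)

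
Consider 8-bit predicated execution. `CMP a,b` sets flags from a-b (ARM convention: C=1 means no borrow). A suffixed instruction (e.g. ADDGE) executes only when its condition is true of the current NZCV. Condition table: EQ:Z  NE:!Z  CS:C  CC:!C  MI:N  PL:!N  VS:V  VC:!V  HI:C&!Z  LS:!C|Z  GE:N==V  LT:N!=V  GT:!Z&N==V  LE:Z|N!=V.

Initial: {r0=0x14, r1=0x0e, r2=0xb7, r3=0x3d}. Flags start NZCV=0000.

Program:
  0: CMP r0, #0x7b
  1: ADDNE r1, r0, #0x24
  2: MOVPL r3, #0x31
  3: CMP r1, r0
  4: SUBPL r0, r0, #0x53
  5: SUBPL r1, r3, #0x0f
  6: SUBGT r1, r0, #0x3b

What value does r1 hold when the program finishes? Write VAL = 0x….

[0] flags=1000 → (cmp)
[1] flags=1000 NE?T → r1=0x38
[2] flags=1000 PL?F → skip
[3] flags=0010 → (cmp)
[4] flags=0010 PL?T → r0=0xc1
[5] flags=0010 PL?T → r1=0x2e
[6] flags=0010 GT?T → r1=0x86

VAL = 0x86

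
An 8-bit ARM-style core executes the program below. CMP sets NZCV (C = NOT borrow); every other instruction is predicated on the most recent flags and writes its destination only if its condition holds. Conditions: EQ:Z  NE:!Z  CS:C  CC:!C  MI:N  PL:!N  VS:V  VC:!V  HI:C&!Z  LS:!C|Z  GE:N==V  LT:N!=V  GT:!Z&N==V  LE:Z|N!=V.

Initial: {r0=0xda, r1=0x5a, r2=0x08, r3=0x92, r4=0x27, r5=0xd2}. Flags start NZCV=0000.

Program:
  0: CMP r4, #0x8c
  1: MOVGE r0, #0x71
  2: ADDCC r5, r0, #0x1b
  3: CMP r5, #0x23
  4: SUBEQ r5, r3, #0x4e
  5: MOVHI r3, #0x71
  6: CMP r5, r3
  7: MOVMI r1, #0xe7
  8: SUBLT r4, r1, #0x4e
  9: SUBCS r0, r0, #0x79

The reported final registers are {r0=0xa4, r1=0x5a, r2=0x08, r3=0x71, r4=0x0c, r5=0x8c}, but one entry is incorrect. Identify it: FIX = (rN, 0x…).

[0] flags=1001 → (cmp)
[1] flags=1001 GE?T → r0=0x71
[2] flags=1001 CC?T → r5=0x8c
[3] flags=0011 → (cmp)
[4] flags=0011 EQ?F → skip
[5] flags=0011 HI?T → r3=0x71
[6] flags=0011 → (cmp)
[7] flags=0011 MI?F → skip
[8] flags=0011 LT?T → r4=0x0c
[9] flags=0011 CS?T → r0=0xf8

FIX = (r0, 0xf8)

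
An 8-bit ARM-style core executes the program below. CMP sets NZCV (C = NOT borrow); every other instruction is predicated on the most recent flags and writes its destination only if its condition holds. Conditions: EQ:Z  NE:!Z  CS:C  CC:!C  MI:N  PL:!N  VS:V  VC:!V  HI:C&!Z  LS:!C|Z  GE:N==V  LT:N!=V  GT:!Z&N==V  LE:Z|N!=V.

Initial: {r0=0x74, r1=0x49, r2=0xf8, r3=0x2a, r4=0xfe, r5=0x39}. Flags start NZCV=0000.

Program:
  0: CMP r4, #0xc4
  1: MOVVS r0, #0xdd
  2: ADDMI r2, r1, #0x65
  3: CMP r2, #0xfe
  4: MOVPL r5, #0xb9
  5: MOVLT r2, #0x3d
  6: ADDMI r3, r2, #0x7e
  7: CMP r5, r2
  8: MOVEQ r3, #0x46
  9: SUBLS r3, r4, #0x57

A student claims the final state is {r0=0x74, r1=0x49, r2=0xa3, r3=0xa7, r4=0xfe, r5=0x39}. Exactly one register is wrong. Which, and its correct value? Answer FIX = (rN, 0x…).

FIX = (r2, 0x3d)

0: ✓ CMP  NZCV=0010
1: · MOVVS
2: · ADDMI
3: ✓ CMP  NZCV=1000
4: · MOVPL
5: ✓ MOVLT  r2←0x3d
6: ✓ ADDMI  r3←0xbb
7: ✓ CMP  NZCV=1000
8: · MOVEQ
9: ✓ SUBLS  r3←0xa7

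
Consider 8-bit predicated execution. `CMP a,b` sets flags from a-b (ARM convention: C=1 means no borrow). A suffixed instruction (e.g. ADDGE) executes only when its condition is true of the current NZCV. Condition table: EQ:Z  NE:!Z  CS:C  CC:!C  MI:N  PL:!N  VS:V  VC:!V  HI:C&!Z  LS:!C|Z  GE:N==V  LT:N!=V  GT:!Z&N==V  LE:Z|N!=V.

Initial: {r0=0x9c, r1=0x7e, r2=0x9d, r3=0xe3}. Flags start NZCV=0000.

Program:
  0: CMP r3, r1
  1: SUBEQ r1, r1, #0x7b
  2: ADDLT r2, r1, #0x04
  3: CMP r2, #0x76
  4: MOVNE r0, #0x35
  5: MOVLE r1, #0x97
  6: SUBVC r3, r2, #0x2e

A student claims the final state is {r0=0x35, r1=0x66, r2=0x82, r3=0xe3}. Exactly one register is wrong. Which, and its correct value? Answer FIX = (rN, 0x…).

FIX = (r1, 0x97)

0: ✓ CMP  NZCV=0011
1: · SUBEQ
2: ✓ ADDLT  r2←0x82
3: ✓ CMP  NZCV=0011
4: ✓ MOVNE  r0←0x35
5: ✓ MOVLE  r1←0x97
6: · SUBVC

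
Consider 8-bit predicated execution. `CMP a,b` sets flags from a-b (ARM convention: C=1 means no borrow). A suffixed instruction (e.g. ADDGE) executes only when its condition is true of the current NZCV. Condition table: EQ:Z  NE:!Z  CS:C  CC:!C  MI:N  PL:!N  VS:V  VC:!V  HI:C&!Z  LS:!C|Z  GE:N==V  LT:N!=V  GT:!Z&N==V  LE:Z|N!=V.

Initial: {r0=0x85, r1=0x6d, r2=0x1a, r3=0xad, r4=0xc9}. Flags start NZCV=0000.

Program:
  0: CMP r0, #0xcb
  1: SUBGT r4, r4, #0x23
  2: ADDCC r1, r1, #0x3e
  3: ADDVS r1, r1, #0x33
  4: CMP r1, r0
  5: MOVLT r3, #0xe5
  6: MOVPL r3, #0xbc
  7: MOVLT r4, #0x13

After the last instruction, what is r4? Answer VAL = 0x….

VAL = 0xc9

0: ✓ CMP  NZCV=1000
1: · SUBGT
2: ✓ ADDCC  r1←0xab
3: · ADDVS
4: ✓ CMP  NZCV=0010
5: · MOVLT
6: ✓ MOVPL  r3←0xbc
7: · MOVLT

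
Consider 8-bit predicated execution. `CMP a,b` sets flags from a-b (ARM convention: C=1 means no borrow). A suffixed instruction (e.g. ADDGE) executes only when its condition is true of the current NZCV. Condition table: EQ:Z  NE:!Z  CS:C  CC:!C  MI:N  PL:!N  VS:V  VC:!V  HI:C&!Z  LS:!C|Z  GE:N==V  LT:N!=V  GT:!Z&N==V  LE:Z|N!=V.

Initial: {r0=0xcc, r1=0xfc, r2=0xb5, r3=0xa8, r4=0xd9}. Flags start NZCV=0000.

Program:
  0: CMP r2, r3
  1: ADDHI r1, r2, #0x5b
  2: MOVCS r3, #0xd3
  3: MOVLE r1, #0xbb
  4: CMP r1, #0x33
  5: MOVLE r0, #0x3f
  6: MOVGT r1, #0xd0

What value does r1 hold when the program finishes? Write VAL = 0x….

0: ✓ CMP  NZCV=0010
1: ✓ ADDHI  r1←0x10
2: ✓ MOVCS  r3←0xd3
3: · MOVLE
4: ✓ CMP  NZCV=1000
5: ✓ MOVLE  r0←0x3f
6: · MOVGT

VAL = 0x10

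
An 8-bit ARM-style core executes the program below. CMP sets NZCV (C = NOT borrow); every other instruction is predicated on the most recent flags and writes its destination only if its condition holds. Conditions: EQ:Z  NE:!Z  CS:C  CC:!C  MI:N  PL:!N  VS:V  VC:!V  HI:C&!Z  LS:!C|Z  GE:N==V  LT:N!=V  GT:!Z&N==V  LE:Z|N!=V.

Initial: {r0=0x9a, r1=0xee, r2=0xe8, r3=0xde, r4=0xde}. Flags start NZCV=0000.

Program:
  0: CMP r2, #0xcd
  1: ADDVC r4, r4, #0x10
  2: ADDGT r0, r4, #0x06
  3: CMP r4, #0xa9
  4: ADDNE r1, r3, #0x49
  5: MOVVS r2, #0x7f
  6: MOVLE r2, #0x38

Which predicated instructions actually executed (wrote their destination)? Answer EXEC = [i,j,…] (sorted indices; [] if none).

EXEC = [1,2,4]

[0] flags=0010 → (cmp)
[1] flags=0010 VC?T → r4=0xee
[2] flags=0010 GT?T → r0=0xf4
[3] flags=0010 → (cmp)
[4] flags=0010 NE?T → r1=0x27
[5] flags=0010 VS?F → skip
[6] flags=0010 LE?F → skip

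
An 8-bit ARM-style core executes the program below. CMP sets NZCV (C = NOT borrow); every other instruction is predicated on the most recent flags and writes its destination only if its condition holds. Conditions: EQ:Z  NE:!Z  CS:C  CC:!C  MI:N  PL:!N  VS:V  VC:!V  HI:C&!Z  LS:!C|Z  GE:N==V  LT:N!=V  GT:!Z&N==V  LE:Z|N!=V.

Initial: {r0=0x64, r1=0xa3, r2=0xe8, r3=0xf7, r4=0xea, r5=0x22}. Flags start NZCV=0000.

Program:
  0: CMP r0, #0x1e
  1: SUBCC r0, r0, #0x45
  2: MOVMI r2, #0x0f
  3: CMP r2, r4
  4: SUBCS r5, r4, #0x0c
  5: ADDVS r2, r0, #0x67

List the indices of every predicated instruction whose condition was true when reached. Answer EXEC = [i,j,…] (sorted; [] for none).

EXEC = []

[0] flags=0010 → (cmp)
[1] flags=0010 CC?F → skip
[2] flags=0010 MI?F → skip
[3] flags=1000 → (cmp)
[4] flags=1000 CS?F → skip
[5] flags=1000 VS?F → skip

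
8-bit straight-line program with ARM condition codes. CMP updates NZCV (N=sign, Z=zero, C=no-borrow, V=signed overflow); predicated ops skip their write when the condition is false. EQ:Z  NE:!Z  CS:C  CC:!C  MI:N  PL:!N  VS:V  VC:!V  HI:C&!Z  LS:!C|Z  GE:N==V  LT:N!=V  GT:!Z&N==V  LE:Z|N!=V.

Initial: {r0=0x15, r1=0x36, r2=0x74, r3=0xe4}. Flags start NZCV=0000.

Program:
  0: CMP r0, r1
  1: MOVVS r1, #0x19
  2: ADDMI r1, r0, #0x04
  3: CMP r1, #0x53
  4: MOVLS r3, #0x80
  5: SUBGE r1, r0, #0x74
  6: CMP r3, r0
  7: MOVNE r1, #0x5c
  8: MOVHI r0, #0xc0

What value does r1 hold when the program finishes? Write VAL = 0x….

0: ✓ CMP  NZCV=1000
1: · MOVVS
2: ✓ ADDMI  r1←0x19
3: ✓ CMP  NZCV=1000
4: ✓ MOVLS  r3←0x80
5: · SUBGE
6: ✓ CMP  NZCV=0011
7: ✓ MOVNE  r1←0x5c
8: ✓ MOVHI  r0←0xc0

VAL = 0x5c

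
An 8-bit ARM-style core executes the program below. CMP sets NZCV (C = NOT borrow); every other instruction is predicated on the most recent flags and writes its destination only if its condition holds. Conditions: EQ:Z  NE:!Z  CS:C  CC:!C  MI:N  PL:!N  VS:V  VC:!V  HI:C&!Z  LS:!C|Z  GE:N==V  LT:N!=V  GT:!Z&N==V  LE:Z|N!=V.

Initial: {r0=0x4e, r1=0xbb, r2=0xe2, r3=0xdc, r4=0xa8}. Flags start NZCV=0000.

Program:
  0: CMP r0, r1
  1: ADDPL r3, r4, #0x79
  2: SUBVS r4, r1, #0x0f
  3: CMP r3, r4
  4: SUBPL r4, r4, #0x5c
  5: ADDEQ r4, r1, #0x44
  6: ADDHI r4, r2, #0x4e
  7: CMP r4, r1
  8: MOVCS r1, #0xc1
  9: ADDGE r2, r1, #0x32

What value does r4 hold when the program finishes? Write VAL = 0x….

VAL = 0x30

0: ✓ CMP  NZCV=1001
1: · ADDPL
2: ✓ SUBVS  r4←0xac
3: ✓ CMP  NZCV=0010
4: ✓ SUBPL  r4←0x50
5: · ADDEQ
6: ✓ ADDHI  r4←0x30
7: ✓ CMP  NZCV=0000
8: · MOVCS
9: ✓ ADDGE  r2←0xed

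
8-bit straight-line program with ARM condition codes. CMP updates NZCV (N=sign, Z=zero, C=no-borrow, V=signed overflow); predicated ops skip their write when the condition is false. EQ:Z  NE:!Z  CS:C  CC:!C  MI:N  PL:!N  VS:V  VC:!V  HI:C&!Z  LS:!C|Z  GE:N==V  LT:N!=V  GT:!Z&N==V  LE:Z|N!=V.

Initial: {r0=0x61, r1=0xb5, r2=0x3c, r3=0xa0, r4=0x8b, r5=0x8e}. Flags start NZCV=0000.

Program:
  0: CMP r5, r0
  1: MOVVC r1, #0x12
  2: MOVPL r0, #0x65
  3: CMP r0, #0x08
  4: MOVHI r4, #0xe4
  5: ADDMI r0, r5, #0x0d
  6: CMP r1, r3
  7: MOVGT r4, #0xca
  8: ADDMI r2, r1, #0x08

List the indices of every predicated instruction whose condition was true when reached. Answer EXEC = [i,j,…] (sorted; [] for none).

0: ✓ CMP  NZCV=0011
1: · MOVVC
2: ✓ MOVPL  r0←0x65
3: ✓ CMP  NZCV=0010
4: ✓ MOVHI  r4←0xe4
5: · ADDMI
6: ✓ CMP  NZCV=0010
7: ✓ MOVGT  r4←0xca
8: · ADDMI

EXEC = [2,4,7]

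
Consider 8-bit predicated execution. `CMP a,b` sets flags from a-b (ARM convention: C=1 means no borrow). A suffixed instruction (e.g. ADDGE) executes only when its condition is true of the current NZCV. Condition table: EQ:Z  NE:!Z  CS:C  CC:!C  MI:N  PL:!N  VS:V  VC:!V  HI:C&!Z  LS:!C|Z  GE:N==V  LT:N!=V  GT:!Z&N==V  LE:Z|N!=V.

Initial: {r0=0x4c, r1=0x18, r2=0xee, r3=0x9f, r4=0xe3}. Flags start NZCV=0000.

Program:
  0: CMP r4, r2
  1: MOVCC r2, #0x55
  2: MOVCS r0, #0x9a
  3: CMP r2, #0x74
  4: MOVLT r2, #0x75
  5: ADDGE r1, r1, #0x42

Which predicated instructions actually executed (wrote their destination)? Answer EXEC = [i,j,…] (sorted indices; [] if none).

EXEC = [1,4]

[0] flags=1000 → (cmp)
[1] flags=1000 CC?T → r2=0x55
[2] flags=1000 CS?F → skip
[3] flags=1000 → (cmp)
[4] flags=1000 LT?T → r2=0x75
[5] flags=1000 GE?F → skip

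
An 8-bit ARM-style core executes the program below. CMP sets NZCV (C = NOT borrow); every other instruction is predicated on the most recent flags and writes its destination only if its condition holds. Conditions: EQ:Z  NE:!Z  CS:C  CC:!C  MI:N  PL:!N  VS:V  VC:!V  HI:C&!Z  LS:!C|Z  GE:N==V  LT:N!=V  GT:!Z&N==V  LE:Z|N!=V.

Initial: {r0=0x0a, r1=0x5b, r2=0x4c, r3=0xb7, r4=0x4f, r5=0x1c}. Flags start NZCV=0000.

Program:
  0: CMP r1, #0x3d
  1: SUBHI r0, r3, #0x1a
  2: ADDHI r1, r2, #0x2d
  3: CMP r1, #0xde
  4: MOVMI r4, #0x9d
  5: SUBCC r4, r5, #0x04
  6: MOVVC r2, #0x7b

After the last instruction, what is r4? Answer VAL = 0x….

VAL = 0x18

[0] flags=0010 → (cmp)
[1] flags=0010 HI?T → r0=0x9d
[2] flags=0010 HI?T → r1=0x79
[3] flags=1001 → (cmp)
[4] flags=1001 MI?T → r4=0x9d
[5] flags=1001 CC?T → r4=0x18
[6] flags=1001 VC?F → skip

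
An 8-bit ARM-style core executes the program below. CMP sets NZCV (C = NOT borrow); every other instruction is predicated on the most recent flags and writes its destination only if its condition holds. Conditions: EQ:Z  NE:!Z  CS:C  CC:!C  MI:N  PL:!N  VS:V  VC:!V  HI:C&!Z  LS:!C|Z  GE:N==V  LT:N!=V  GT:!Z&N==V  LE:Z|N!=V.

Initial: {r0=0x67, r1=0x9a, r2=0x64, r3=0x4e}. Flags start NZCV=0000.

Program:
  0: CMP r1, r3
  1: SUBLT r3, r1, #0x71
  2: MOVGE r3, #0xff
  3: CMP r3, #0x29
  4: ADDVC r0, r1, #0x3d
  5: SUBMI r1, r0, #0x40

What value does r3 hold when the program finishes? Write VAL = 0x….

VAL = 0x29

[0] flags=0011 → (cmp)
[1] flags=0011 LT?T → r3=0x29
[2] flags=0011 GE?F → skip
[3] flags=0110 → (cmp)
[4] flags=0110 VC?T → r0=0xd7
[5] flags=0110 MI?F → skip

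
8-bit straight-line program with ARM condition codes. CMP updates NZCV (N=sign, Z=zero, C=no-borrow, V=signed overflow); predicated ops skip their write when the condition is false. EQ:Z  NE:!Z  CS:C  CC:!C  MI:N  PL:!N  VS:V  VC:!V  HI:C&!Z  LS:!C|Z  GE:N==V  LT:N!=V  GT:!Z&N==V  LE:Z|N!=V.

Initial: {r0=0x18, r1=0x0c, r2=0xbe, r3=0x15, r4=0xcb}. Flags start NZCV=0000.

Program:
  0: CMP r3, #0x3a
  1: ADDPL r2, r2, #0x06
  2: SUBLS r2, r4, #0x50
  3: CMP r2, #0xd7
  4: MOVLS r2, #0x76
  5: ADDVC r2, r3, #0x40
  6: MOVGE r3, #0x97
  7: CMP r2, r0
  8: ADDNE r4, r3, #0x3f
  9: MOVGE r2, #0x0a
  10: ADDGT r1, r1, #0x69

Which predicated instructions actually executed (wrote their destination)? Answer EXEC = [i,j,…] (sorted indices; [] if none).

[0] flags=1000 → (cmp)
[1] flags=1000 PL?F → skip
[2] flags=1000 LS?T → r2=0x7b
[3] flags=1001 → (cmp)
[4] flags=1001 LS?T → r2=0x76
[5] flags=1001 VC?F → skip
[6] flags=1001 GE?T → r3=0x97
[7] flags=0010 → (cmp)
[8] flags=0010 NE?T → r4=0xd6
[9] flags=0010 GE?T → r2=0x0a
[10] flags=0010 GT?T → r1=0x75

EXEC = [2,4,6,8,9,10]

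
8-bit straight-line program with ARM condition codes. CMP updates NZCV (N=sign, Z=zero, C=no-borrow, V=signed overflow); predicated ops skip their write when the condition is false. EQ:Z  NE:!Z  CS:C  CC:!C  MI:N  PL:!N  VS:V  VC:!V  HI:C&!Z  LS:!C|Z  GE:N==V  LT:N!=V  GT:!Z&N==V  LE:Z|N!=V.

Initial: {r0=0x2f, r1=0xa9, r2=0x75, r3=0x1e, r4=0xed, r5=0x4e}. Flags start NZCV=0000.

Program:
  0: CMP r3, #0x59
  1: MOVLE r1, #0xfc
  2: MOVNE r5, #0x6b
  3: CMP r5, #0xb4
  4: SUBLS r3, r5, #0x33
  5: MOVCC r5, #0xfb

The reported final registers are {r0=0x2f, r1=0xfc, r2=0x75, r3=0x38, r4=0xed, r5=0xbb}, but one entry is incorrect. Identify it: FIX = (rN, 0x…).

[0] flags=1000 → (cmp)
[1] flags=1000 LE?T → r1=0xfc
[2] flags=1000 NE?T → r5=0x6b
[3] flags=1001 → (cmp)
[4] flags=1001 LS?T → r3=0x38
[5] flags=1001 CC?T → r5=0xfb

FIX = (r5, 0xfb)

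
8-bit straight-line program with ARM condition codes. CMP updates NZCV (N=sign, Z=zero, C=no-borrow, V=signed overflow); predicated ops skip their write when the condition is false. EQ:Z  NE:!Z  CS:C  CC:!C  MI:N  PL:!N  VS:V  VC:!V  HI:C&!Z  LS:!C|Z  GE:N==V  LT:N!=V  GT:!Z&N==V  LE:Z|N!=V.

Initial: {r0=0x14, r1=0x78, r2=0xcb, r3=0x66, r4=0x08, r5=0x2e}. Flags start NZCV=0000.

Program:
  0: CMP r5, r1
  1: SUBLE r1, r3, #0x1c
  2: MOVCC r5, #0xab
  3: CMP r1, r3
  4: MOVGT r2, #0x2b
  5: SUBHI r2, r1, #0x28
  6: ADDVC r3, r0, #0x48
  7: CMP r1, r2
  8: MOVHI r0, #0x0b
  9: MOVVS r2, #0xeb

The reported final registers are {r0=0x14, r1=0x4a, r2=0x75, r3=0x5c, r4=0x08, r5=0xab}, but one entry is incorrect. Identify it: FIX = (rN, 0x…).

FIX = (r2, 0xcb)

0: ✓ CMP  NZCV=1000
1: ✓ SUBLE  r1←0x4a
2: ✓ MOVCC  r5←0xab
3: ✓ CMP  NZCV=1000
4: · MOVGT
5: · SUBHI
6: ✓ ADDVC  r3←0x5c
7: ✓ CMP  NZCV=0000
8: · MOVHI
9: · MOVVS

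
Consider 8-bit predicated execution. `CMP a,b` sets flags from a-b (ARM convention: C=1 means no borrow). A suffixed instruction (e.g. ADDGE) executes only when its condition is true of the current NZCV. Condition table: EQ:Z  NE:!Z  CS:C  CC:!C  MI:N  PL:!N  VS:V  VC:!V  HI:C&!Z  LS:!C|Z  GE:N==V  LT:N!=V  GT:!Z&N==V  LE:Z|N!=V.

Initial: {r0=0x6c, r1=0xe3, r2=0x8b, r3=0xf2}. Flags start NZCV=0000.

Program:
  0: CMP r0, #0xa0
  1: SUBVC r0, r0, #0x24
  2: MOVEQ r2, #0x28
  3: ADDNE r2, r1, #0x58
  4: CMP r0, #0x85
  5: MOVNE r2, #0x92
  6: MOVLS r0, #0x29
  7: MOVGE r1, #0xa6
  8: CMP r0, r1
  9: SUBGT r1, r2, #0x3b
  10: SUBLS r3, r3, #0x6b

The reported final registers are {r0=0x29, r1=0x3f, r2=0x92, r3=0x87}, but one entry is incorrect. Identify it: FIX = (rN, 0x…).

0: ✓ CMP  NZCV=1001
1: · SUBVC
2: · MOVEQ
3: ✓ ADDNE  r2←0x3b
4: ✓ CMP  NZCV=1001
5: ✓ MOVNE  r2←0x92
6: ✓ MOVLS  r0←0x29
7: ✓ MOVGE  r1←0xa6
8: ✓ CMP  NZCV=1001
9: ✓ SUBGT  r1←0x57
10: ✓ SUBLS  r3←0x87

FIX = (r1, 0x57)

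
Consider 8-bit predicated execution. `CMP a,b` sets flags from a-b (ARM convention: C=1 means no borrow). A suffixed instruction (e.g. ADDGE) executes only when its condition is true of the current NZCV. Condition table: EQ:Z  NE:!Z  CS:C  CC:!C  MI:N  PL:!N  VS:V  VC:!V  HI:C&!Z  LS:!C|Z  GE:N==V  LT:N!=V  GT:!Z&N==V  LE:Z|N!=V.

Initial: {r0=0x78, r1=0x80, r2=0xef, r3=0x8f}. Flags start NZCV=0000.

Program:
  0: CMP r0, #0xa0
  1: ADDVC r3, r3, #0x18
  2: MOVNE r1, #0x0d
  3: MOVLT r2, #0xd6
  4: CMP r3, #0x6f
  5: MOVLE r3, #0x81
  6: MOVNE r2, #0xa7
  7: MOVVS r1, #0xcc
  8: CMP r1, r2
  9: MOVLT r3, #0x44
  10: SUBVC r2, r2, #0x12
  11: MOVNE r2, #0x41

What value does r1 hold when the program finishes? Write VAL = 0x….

VAL = 0xcc

[0] flags=1001 → (cmp)
[1] flags=1001 VC?F → skip
[2] flags=1001 NE?T → r1=0x0d
[3] flags=1001 LT?F → skip
[4] flags=0011 → (cmp)
[5] flags=0011 LE?T → r3=0x81
[6] flags=0011 NE?T → r2=0xa7
[7] flags=0011 VS?T → r1=0xcc
[8] flags=0010 → (cmp)
[9] flags=0010 LT?F → skip
[10] flags=0010 VC?T → r2=0x95
[11] flags=0010 NE?T → r2=0x41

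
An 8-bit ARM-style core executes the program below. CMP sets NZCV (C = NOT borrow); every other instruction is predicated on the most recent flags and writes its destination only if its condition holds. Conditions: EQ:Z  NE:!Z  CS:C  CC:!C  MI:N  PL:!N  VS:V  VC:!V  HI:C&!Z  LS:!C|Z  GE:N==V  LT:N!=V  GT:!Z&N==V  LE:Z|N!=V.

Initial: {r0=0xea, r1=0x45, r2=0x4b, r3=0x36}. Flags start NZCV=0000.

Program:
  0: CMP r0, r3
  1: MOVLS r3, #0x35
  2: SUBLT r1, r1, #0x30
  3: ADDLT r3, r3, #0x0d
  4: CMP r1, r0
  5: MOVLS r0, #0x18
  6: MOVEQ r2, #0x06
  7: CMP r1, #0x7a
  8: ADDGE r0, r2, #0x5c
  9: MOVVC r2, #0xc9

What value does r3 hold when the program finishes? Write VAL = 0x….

[0] flags=1010 → (cmp)
[1] flags=1010 LS?F → skip
[2] flags=1010 LT?T → r1=0x15
[3] flags=1010 LT?T → r3=0x43
[4] flags=0000 → (cmp)
[5] flags=0000 LS?T → r0=0x18
[6] flags=0000 EQ?F → skip
[7] flags=1000 → (cmp)
[8] flags=1000 GE?F → skip
[9] flags=1000 VC?T → r2=0xc9

VAL = 0x43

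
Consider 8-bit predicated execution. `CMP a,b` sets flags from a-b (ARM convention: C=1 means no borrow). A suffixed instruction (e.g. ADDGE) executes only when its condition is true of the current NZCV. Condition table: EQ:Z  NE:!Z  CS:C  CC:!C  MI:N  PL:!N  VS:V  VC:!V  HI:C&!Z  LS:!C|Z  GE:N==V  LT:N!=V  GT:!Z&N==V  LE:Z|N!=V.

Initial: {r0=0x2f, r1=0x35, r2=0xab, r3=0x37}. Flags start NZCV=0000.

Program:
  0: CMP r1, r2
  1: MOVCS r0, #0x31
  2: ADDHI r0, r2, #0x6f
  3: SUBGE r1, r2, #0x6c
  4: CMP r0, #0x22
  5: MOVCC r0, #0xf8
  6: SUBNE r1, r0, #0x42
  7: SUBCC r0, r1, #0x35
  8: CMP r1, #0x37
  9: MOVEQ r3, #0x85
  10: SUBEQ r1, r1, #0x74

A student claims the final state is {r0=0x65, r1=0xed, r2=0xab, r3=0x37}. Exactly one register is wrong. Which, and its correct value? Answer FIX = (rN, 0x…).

[0] flags=1001 → (cmp)
[1] flags=1001 CS?F → skip
[2] flags=1001 HI?F → skip
[3] flags=1001 GE?T → r1=0x3f
[4] flags=0010 → (cmp)
[5] flags=0010 CC?F → skip
[6] flags=0010 NE?T → r1=0xed
[7] flags=0010 CC?F → skip
[8] flags=1010 → (cmp)
[9] flags=1010 EQ?F → skip
[10] flags=1010 EQ?F → skip

FIX = (r0, 0x2f)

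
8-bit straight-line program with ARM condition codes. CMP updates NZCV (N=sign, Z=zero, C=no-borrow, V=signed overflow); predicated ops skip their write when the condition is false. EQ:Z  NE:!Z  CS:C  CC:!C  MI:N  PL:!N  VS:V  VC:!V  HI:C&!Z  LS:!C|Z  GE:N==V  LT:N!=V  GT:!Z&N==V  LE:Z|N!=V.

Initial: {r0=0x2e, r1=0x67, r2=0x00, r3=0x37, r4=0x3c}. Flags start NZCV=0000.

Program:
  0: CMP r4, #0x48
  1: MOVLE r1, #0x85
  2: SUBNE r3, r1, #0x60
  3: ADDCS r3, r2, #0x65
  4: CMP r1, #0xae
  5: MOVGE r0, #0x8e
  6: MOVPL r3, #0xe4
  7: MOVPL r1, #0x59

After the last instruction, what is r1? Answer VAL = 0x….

[0] flags=1000 → (cmp)
[1] flags=1000 LE?T → r1=0x85
[2] flags=1000 NE?T → r3=0x25
[3] flags=1000 CS?F → skip
[4] flags=1000 → (cmp)
[5] flags=1000 GE?F → skip
[6] flags=1000 PL?F → skip
[7] flags=1000 PL?F → skip

VAL = 0x85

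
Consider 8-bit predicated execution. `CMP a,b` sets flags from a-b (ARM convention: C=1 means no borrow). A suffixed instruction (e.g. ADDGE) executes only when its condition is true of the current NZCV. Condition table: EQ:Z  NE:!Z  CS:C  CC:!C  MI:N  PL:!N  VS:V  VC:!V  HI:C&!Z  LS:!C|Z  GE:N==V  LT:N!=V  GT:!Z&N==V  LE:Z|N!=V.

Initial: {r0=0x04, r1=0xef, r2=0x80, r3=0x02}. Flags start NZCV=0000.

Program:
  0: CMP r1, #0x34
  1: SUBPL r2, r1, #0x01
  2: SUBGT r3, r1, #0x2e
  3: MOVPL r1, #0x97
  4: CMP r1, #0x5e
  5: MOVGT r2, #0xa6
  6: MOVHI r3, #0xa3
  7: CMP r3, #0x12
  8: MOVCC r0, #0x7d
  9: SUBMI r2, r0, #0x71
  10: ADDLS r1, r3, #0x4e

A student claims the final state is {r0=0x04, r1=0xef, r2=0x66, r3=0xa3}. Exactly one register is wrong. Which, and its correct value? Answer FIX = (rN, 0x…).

FIX = (r2, 0x93)

[0] flags=1010 → (cmp)
[1] flags=1010 PL?F → skip
[2] flags=1010 GT?F → skip
[3] flags=1010 PL?F → skip
[4] flags=1010 → (cmp)
[5] flags=1010 GT?F → skip
[6] flags=1010 HI?T → r3=0xa3
[7] flags=1010 → (cmp)
[8] flags=1010 CC?F → skip
[9] flags=1010 MI?T → r2=0x93
[10] flags=1010 LS?F → skip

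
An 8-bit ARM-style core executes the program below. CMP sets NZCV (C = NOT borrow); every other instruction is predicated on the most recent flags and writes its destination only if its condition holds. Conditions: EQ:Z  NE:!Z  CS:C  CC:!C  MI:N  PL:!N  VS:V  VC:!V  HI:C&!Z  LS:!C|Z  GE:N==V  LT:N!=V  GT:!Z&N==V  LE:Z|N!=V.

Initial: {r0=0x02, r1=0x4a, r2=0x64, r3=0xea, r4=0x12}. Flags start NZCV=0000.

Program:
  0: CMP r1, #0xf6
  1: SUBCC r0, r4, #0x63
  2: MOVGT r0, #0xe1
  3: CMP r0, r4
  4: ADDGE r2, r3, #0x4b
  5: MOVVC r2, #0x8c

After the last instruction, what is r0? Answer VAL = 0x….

VAL = 0xe1

[0] flags=0000 → (cmp)
[1] flags=0000 CC?T → r0=0xaf
[2] flags=0000 GT?T → r0=0xe1
[3] flags=1010 → (cmp)
[4] flags=1010 GE?F → skip
[5] flags=1010 VC?T → r2=0x8c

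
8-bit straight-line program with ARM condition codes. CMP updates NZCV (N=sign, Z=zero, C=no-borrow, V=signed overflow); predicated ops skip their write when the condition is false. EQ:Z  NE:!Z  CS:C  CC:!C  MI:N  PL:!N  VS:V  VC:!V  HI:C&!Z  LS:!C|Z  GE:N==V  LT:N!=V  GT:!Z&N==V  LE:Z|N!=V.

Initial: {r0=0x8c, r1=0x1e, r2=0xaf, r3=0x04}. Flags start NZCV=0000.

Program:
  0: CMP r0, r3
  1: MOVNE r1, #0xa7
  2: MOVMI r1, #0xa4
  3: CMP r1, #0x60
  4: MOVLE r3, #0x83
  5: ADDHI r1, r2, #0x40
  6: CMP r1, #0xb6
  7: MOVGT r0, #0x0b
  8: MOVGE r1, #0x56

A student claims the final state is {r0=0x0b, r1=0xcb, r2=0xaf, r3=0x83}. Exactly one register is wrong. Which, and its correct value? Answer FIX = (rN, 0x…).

FIX = (r1, 0x56)

[0] flags=1010 → (cmp)
[1] flags=1010 NE?T → r1=0xa7
[2] flags=1010 MI?T → r1=0xa4
[3] flags=0011 → (cmp)
[4] flags=0011 LE?T → r3=0x83
[5] flags=0011 HI?T → r1=0xef
[6] flags=0010 → (cmp)
[7] flags=0010 GT?T → r0=0x0b
[8] flags=0010 GE?T → r1=0x56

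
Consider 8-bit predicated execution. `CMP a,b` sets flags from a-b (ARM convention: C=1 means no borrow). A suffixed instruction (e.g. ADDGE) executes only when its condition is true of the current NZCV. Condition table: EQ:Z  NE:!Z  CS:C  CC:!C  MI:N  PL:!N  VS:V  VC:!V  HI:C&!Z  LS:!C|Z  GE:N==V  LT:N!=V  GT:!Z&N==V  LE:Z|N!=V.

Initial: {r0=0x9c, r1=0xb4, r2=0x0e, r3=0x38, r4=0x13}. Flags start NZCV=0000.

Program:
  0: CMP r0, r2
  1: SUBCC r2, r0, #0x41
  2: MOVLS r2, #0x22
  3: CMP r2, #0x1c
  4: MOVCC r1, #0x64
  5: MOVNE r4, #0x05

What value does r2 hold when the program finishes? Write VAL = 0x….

0: ✓ CMP  NZCV=1010
1: · SUBCC
2: · MOVLS
3: ✓ CMP  NZCV=1000
4: ✓ MOVCC  r1←0x64
5: ✓ MOVNE  r4←0x05

VAL = 0x0e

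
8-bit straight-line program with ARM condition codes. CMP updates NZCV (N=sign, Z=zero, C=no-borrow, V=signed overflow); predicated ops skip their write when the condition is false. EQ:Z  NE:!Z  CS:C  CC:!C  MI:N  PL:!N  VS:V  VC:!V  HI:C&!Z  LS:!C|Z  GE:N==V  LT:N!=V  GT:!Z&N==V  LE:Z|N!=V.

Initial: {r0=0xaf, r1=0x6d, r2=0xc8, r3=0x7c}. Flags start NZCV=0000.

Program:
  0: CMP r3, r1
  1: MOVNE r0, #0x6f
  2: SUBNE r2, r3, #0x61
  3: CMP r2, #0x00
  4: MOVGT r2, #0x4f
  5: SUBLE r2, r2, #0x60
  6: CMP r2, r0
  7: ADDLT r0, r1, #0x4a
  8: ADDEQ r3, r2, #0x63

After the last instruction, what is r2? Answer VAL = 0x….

0: ✓ CMP  NZCV=0010
1: ✓ MOVNE  r0←0x6f
2: ✓ SUBNE  r2←0x1b
3: ✓ CMP  NZCV=0010
4: ✓ MOVGT  r2←0x4f
5: · SUBLE
6: ✓ CMP  NZCV=1000
7: ✓ ADDLT  r0←0xb7
8: · ADDEQ

VAL = 0x4f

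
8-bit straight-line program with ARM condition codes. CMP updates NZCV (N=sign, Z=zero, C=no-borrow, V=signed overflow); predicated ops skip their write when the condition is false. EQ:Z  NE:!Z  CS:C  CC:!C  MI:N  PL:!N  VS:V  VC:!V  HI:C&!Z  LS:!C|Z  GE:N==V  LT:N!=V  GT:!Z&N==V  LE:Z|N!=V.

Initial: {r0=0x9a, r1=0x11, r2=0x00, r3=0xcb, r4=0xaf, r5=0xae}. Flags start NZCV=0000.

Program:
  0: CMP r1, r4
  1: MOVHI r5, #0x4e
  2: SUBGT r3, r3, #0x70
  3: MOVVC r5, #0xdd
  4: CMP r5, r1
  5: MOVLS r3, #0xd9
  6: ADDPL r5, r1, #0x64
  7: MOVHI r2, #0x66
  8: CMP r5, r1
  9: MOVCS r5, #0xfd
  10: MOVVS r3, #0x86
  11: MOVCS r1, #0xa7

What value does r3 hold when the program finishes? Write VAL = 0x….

VAL = 0x5b

[0] flags=0000 → (cmp)
[1] flags=0000 HI?F → skip
[2] flags=0000 GT?T → r3=0x5b
[3] flags=0000 VC?T → r5=0xdd
[4] flags=1010 → (cmp)
[5] flags=1010 LS?F → skip
[6] flags=1010 PL?F → skip
[7] flags=1010 HI?T → r2=0x66
[8] flags=1010 → (cmp)
[9] flags=1010 CS?T → r5=0xfd
[10] flags=1010 VS?F → skip
[11] flags=1010 CS?T → r1=0xa7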